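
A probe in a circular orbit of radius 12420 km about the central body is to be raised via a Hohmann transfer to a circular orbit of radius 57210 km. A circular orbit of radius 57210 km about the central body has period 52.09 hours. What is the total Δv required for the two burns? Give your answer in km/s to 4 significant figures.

From Kepler's third law T² = 4π²r³/μ at r = 57210 km, T = 52.09 hours = 52.09 × 3600 s = 1.87524×10^5 s: μ = 4π²r³/T² = 2.10214×10^5 km³/s².
The Hohmann ellipse has a_t = (r₁ + r₂)/2 = 34815 km.
At r₁ the circular-orbit speed is v₁ = √(μ/r₁) = 4.114 km/s.
Transfer-orbit speed at r₁ (v² = μ(2/r − 1/a)): v_p = √[μ(2/r₁ − 1/a_t)] = 5.274 km/s.
First burn Δv₁ = |v_p − v₁| = 1.160 km/s.
At r₂, v₂ = √(μ/r₂) = 1.917 km/s.
Transfer-orbit speed at r₂: v_a = √[μ(2/r₂ − 1/a_t)] = 1.145 km/s.
Second burn Δv₂ = |v₂ − v_a| = 0.7720 km/s.
Δv = Δv₁ + Δv₂ = 1.160 + 0.7720 = 1.932 km/s.

Δv = 1.932 km/s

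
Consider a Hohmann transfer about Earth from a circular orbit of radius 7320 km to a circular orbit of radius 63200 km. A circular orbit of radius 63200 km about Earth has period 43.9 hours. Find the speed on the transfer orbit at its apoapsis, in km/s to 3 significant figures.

From Kepler's third law T² = 4π²r³/μ at r = 63200 km, T = 43.9 hours = 43.9 × 3600 s = 1.5804×10^5 s: μ = 4π²r³/T² = 3.99004×10^5 km³/s².
Transfer-ellipse semi-major axis a_t = (r₁ + r₂)/2 = (7320 + 63200)/2 = 35260 km.
The apoapsis of the transfer ellipse is at r = 63200 km.
Vis-viva: v = √[μ(2/r − 1/a_t)] = √[3.99004×10^5 × (2/63200 − 1/35260)] = 1.145 km/s.

v = 1.14 km/s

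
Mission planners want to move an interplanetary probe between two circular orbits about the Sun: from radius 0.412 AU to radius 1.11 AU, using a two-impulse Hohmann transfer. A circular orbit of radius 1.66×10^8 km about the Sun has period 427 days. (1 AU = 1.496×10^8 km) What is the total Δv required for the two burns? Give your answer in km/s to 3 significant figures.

From Kepler's third law T² = 4π²r³/μ at r = 1.66×10^8 km, T = 427 days = 427 × 86400 s = 3.68928×10^7 s: μ = 4π²r³/T² = 1.32679×10^11 km³/s².
In km: r₁ = 0.412 × 1.496×10^8 = 6.16352×10^7 km; r₂ = 1.11 × 1.496×10^8 = 1.66056×10^8 km.
Transfer-ellipse semi-major axis a_t = (r₁ + r₂)/2 = (6.16352×10^7 + 1.66056×10^8)/2 = 1.138456×10^8 km.
Circular speed at r₁: v₁ = √(μ/r₁) = √(1.32679×10^11/6.16352×10^7) = 46.3966 km/s.
On the transfer ellipse at r₁, vis-viva equation gives v_p = √[μ(2/r₁ − 1/a_t)] = 56.0345 km/s.
First burn Δv₁ = |v_p − v₁| = 9.638 km/s.
Circular speed at r₂: v₂ = √(μ/r₂) = 28.2666 km/s.
Transfer-orbit speed at r₂: v_a = √[μ(2/r₂ − 1/a_t)] = 20.7984 km/s.
Second burn Δv₂ = |v₂ − v_a| = 7.468 km/s.
Δv = Δv₁ + Δv₂ = 9.638 + 7.468 = 17.11 km/s.

Δv = 17.1 km/s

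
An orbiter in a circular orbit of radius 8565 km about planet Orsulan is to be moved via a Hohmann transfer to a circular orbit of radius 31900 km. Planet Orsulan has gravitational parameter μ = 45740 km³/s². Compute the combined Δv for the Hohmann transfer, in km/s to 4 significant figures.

The Hohmann ellipse has a_t = (r₁ + r₂)/2 = 20232.5 km.
At r₁ the circular-orbit speed is v₁ = √(μ/r₁) = 2.3109 km/s.
Transfer-orbit speed at r₁ (vis-viva equation): v_p = √[μ(2/r₁ − 1/a_t)] = 2.9017 km/s.
First burn Δv₁ = |v_p − v₁| = 0.5908 km/s.
Circular speed at r₂: v₂ = √(μ/r₂) = 1.1974 km/s.
Transfer-orbit speed at r₂: v_a = √[μ(2/r₂ − 1/a_t)] = 0.77910 km/s.
Second burn Δv₂ = |v₂ − v_a| = 0.4183 km/s.
Δv = Δv₁ + Δv₂ = 0.5908 + 0.4183 = 1.009 km/s.

Δv = 1.009 km/s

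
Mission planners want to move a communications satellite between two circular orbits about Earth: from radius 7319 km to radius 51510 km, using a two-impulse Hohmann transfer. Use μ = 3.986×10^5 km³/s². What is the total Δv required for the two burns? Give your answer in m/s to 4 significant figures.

Δv = 3780 m/s

Transfer-ellipse semi-major axis a_t = (r₁ + r₂)/2 = (7319 + 51510)/2 = 29414.5 km.
Circular speed at r₁: v₁ = √(μ/r₁) = √(3.986×10^5/7319) = 7.380 km/s.
Transfer-orbit speed at r₁ (vis-viva equation): v_p = √[μ(2/r₁ − 1/a_t)] = 9.766 km/s.
First burn Δv₁ = |v_p − v₁| = 2.386 km/s.
Circular speed at r₂: v₂ = √(μ/r₂) = 2.782 km/s.
Transfer-orbit speed at r₂: v_a = √[μ(2/r₂ − 1/a_t)] = 1.388 km/s.
Second burn Δv₂ = |v₂ − v_a| = 1.394 km/s.
Total Δv = Δv₁ + Δv₂ = 3.780 km/s.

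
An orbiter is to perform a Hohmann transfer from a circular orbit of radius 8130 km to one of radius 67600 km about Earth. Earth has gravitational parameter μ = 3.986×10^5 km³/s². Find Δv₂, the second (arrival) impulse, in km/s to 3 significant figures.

Δv₂ = 1.30 km/s

Transfer-ellipse semi-major axis a_t = (r₁ + r₂)/2 = (8130 + 67600)/2 = 37865 km.
On the circular orbit at r = 67600 km, v_c = √(μ/r) = 2.428 km/s.
Transfer-orbit speed at the same r (vis-viva, a = a_t): v_t = √[μ(2/r − 1/a_t)] = 1.125 km/s.
Δv₂ = |v_t − v_c| = |1.125 − 2.428| = 1.303 km/s.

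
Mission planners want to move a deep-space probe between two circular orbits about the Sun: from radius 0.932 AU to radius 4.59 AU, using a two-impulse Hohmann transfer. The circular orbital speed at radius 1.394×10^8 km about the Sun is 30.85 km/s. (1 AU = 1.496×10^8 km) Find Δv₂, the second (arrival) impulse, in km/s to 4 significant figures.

From the circular-orbit relation v² = μ/r at r = 1.394×10^8 km: μ = v²r = (30.85)² × 1.394×10^8 = 1.32670×10^11 km³/s².
In km: r₁ = 0.932 × 1.496×10^8 = 1.394272×10^8 km; r₂ = 4.59 × 1.496×10^8 = 6.86664×10^8 km.
The Hohmann ellipse has a_t = (r₁ + r₂)/2 = 4.130456×10^8 km.
Circular speed at r = 6.86664×10^8 km: v_c = √(μ/r) = 13.90 km/s.
Transfer-orbit speed at the same r (vis-viva, a = a_t): v_t = √[μ(2/r − 1/a_t)] = 8.076 km/s.
Δv₂ = |v_t − v_c| = |8.076 − 13.90| = 5.824 km/s.

Δv₂ = 5.824 km/s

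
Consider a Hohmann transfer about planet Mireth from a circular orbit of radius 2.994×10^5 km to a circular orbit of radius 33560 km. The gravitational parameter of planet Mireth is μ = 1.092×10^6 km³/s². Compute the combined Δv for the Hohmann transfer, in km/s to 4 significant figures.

Δv = 2.998 km/s

The Hohmann ellipse has a_t = (r₁ + r₂)/2 = 1.6648×10^5 km.
At r₁ the circular-orbit speed is v₁ = √(μ/r₁) = 1.9098 km/s.
On the transfer ellipse at r₁, v² = μ(2/r − 1/a) gives v_a = √[μ(2/r₁ − 1/a_t)] = 0.85746 km/s.
First burn Δv₁ = |v_a − v₁| = 1.0523 km/s.
At r₂, v₂ = √(μ/r₂) = 5.7043 km/s.
Transfer-orbit speed at r₂: v_p = √[μ(2/r₂ − 1/a_t)] = 7.6497 km/s.
Second burn Δv₂ = |v₂ − v_p| = 1.9454 km/s.
Δv = Δv₁ + Δv₂ = 1.0523 + 1.9454 = 2.998 km/s.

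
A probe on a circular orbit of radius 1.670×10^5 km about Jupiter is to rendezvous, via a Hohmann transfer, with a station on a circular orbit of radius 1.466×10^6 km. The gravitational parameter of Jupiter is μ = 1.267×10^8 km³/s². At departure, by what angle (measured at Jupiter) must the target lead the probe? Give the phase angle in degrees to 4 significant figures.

Transfer-ellipse semi-major axis a_t = (r₁ + r₂)/2 = (1.670×10^5 + 1.466×10^6)/2 = 8.165×10^5 km.
Transfer time t = π√(a_t³/μ) = 2.0592×10^5 s.
Target angular speed ω₂ = √(μ/r₂³) = 6.3414×10^-6 rad/s.
Angle swept by the target during transfer: ω₂·t = 1.3058 rad = 74.82°.
The probe traverses 180° on the transfer ellipse, so the target must lead by 180° − 74.82° = 105.2°.

φ = 105.2°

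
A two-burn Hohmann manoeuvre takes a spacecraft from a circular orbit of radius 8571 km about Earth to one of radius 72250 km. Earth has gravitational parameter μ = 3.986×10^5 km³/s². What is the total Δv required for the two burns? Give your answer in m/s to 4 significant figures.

Δv = 3566 m/s

Semi-major axis of the transfer orbit: a_t = (8571 + 72250)/2 = 40410.5 km.
At r₁ the circular-orbit speed is v₁ = √(μ/r₁) = 6.820 km/s.
Transfer-orbit speed at r₁ (v² = μ(2/r − 1/a)): v_p = √[μ(2/r₁ − 1/a_t)] = 9.119 km/s.
First burn Δv₁ = |v_p − v₁| = 2.299 km/s.
At r₂, v₂ = √(μ/r₂) = 2.349 km/s.
Transfer-orbit speed at r₂: v_a = √[μ(2/r₂ − 1/a_t)] = 1.082 km/s.
Second burn Δv₂ = |v₂ − v_a| = 1.267 km/s.
Total Δv = Δv₁ + Δv₂ = 3.566 km/s.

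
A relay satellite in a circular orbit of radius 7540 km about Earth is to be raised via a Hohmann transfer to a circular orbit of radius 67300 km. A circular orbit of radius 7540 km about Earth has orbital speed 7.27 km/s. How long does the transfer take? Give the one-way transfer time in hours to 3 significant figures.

t = 10.0 hours

From the circular-orbit relation v² = μ/r at r = 7540 km: μ = v²r = (7.27)² × 7540 = 3.98511×10^5 km³/s².
Semi-major axis of the transfer orbit: a_t = (7540 + 67300)/2 = 37420 km.
By Kepler's third law the transfer-orbit period is T = 2π√(a_t³/μ), so t = T/2 = 36020 s.
Converting: 36020 s ÷ 3600 s/hour = 10.0 hours.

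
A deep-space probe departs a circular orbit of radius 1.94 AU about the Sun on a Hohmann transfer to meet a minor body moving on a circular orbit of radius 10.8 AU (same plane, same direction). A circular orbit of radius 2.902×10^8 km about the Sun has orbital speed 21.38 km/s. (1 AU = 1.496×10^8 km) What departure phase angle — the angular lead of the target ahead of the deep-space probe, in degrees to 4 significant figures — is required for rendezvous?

From the circular-orbit relation v² = μ/r at r = 2.902×10^8 km: μ = v²r = (21.38)² × 2.902×10^8 = 1.32652×10^11 km³/s².
In km: r₁ = 1.94 × 1.496×10^8 = 2.90224×10^8 km; r₂ = 10.8 × 1.496×10^8 = 1.61568×10^9 km.
Semi-major axis of the transfer orbit: a_t = (2.90224×10^8 + 1.61568×10^9)/2 = 9.52952×10^8 km.
Transfer time t = π√(a_t³/μ) = 2.5375×10^8 s.
Target angular speed ω₂ = √(μ/r₂³) = 5.6082×10^-9 rad/s.
Angle swept by the target during transfer: ω₂·t = 1.4231 rad = 81.54°.
Arrival is 180° from departure on the ellipse, so φ = 180° − 81.54° = 98.46°.

φ = 98.46°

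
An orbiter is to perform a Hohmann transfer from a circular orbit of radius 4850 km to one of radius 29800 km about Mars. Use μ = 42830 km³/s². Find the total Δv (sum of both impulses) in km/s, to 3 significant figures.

Δv = 1.49 km/s

Transfer-ellipse semi-major axis a_t = (r₁ + r₂)/2 = (4850 + 29800)/2 = 17325 km.
At r₁ the circular-orbit speed is v₁ = √(μ/r₁) = 2.9717 km/s.
Transfer-orbit speed at r₁ (vis-viva): v_p = √[μ(2/r₁ − 1/a_t)] = 3.8974 km/s.
First burn Δv₁ = |v_p − v₁| = 0.9257 km/s.
At r₂, v₂ = √(μ/r₂) = 1.19885 km/s.
Transfer-orbit speed at r₂: v_a = √[μ(2/r₂ − 1/a_t)] = 0.634308 km/s.
Second burn Δv₂ = |v₂ − v_a| = 0.5645 km/s.
Δv = Δv₁ + Δv₂ = 0.9257 + 0.5645 = 1.490 km/s.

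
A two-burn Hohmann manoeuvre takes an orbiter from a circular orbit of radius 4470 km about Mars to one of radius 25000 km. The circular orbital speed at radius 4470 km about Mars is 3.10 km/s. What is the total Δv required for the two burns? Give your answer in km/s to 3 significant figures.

Δv = 1.53 km/s

From the circular-orbit relation v² = μ/r at r = 4470 km: μ = v²r = (3.10)² × 4470 = 42956.7 km³/s².
Semi-major axis of the transfer orbit: a_t = (4470 + 25000)/2 = 14735 km.
Circular speed at r₁: v₁ = √(μ/r₁) = √(42956.7/4470) = 3.1000 km/s.
On the transfer ellipse at r₁, vis-viva gives v_p = √[μ(2/r₁ − 1/a_t)] = 4.0379 km/s.
First burn Δv₁ = |v_p − v₁| = 0.9379 km/s.
Circular speed at r₂: v₂ = √(μ/r₂) = 1.3108 km/s.
Transfer-orbit speed at r₂: v_a = √[μ(2/r₂ − 1/a_t)] = 0.72198 km/s.
Second burn Δv₂ = |v₂ − v_a| = 0.5888 km/s.
Total Δv = Δv₁ + Δv₂ = 1.527 km/s.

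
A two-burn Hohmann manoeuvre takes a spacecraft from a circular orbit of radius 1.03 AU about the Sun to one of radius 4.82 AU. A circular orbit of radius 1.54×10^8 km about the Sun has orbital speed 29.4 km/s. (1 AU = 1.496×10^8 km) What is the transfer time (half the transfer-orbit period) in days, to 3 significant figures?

t = 912 days

From the circular-orbit relation v² = μ/r at r = 1.54×10^8 km: μ = v²r = (29.4)² × 1.54×10^8 = 1.33111×10^11 km³/s².
In km: r₁ = 1.03 × 1.496×10^8 = 1.54088×10^8 km; r₂ = 4.82 × 1.496×10^8 = 7.21072×10^8 km.
Transfer-ellipse semi-major axis a_t = (r₁ + r₂)/2 = (1.54088×10^8 + 7.21072×10^8)/2 = 4.3758×10^8 km.
By Kepler's third law the transfer-orbit period is T = 2π√(a_t³/μ), so t = T/2 = 7.882×10^7 s.
Converting: 7.882×10^7 s ÷ 86400 s/day = 912 days.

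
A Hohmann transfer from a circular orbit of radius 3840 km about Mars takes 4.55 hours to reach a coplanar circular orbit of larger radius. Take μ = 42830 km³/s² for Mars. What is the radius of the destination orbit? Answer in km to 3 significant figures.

Transfer time t = 4.55 hours = 16380 s, and t = π√(a_t³/μ).
So a_t = (μ t²/π²)^(1/3) = (42830 × (16380)² / π²)^(1/3) = 10520 km.
Since a_t = (r₁ + r₂)/2, r₂ = 2a_t − r₁ = 2×10520 − 3840 = 17200 km.

r₂ = 17200 km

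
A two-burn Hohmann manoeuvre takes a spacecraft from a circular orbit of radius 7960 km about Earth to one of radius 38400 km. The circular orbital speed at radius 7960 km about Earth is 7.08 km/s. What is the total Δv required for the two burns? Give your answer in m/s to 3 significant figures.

Δv = 3370 m/s

From the circular-orbit relation v² = μ/r at r = 7960 km: μ = v²r = (7.08)² × 7960 = 3.99006×10^5 km³/s².
Transfer-ellipse semi-major axis a_t = (r₁ + r₂)/2 = (7960 + 38400)/2 = 23180 km.
At r₁ the circular-orbit speed is v₁ = √(μ/r₁) = 7.0800 km/s.
On the transfer ellipse at r₁, vis-viva equation gives v_p = √[μ(2/r₁ − 1/a_t)] = 9.1126 km/s.
First burn Δv₁ = |v_p − v₁| = 2.0326 km/s.
Circular speed at r₂: v₂ = √(μ/r₂) = 3.2235 km/s.
Transfer-orbit speed at r₂: v_a = √[μ(2/r₂ − 1/a_t)] = 1.8890 km/s.
Second burn Δv₂ = |v₂ − v_a| = 1.3345 km/s.
Δv = Δv₁ + Δv₂ = 2.0326 + 1.3345 = 3.367 km/s.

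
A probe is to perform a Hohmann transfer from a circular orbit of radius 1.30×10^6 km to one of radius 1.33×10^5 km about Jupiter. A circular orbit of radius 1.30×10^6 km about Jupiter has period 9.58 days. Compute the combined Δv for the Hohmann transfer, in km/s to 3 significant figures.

From Kepler's third law T² = 4π²r³/μ at r = 1.30×10^6 km, T = 9.58 days = 9.58 × 86400 s = 8.27712×10^5 s: μ = 4π²r³/T² = 1.26599×10^8 km³/s².
Semi-major axis of the transfer orbit: a_t = (1.300×10^6 + 1.330×10^5)/2 = 7.165×10^5 km.
At r₁ the circular-orbit speed is v₁ = √(μ/r₁) = 9.8683 km/s.
On the transfer ellipse at r₁, vis-viva equation gives v_a = √[μ(2/r₁ − 1/a_t)] = 4.2517 km/s.
First burn Δv₁ = |v_a − v₁| = 5.6166 km/s.
At r₂, v₂ = √(μ/r₂) = 30.8525 km/s.
Transfer-orbit speed at r₂: v_p = √[μ(2/r₂ − 1/a_t)] = 41.5579 km/s.
Second burn Δv₂ = |v₂ − v_p| = 10.705 km/s.
Δv = Δv₁ + Δv₂ = 5.6166 + 10.705 = 16.32 km/s.

Δv = 16.3 km/s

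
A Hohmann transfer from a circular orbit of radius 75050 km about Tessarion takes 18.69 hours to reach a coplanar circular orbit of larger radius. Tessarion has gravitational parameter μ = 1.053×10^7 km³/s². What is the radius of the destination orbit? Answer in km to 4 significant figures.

Transfer time t = 18.69 hours = 67284 s, and t = π√(a_t³/μ).
So a_t = (μ t²/π²)^(1/3) = (1.053×10^7 × (67284)² / π²)^(1/3) = 1.6904×10^5 km.
Since a_t = (r₁ + r₂)/2, r₂ = 2a_t − r₁ = 2×1.6904×10^5 − 75050 = 2.6303×10^5 km.

r₂ = 2.630×10^5 km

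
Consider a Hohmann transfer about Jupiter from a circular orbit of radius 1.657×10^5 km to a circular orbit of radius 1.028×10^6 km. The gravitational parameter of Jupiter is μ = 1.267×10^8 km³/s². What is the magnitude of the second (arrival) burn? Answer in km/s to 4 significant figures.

Δv₂ = 5.252 km/s

Semi-major axis of the transfer orbit: a_t = (1.657×10^5 + 1.028×10^6)/2 = 5.9685×10^5 km.
Circular speed at r = 1.028×10^6 km: v_c = √(μ/r) = 11.1018 km/s.
Vis-viva on the transfer ellipse at r = 1.028×10^6 km gives v_t = √[μ(2/r − 1/a_t)] = 5.84952 km/s.
Δv₂ = |v_t − v_c| = |5.84952 − 11.1018| = 5.252 km/s.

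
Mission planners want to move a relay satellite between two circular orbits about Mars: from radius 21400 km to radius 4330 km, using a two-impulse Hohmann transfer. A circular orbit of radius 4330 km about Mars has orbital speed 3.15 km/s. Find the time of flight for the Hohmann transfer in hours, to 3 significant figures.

From the circular-orbit relation v² = μ/r at r = 4330 km: μ = v²r = (3.15)² × 4330 = 42964.4 km³/s².
Transfer-ellipse semi-major axis a_t = (r₁ + r₂)/2 = (21400 + 4330)/2 = 12865 km.
Half the transfer-orbit period gives t = π√(a_t³/μ) = 22120 s.
Converting: 22120 s ÷ 3600 s/hour = 6.14 hours.

t = 6.14 hours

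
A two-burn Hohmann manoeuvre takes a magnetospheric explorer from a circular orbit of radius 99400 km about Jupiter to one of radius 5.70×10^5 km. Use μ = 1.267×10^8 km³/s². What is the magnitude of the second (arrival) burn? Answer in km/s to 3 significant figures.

Δv₂ = 6.78 km/s

Semi-major axis of the transfer orbit: a_t = (99400 + 5.700×10^5)/2 = 3.347×10^5 km.
On the circular orbit at r = 5.700×10^5 km, v_c = √(μ/r) = 14.909 km/s.
Vis-viva on the transfer ellipse at r = 5.700×10^5 km gives v_t = √[μ(2/r − 1/a_t)] = 8.1249 km/s.
Δv₂ = |v_t − v_c| = |8.1249 − 14.909| = 6.784 km/s.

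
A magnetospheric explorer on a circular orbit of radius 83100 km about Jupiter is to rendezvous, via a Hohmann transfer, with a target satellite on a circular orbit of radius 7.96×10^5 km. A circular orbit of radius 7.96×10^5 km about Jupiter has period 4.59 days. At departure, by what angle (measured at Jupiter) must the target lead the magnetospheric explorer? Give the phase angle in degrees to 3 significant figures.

From Kepler's third law T² = 4π²r³/μ at r = 7.96×10^5 km, T = 4.59 days = 4.59 × 86400 s = 3.96576×10^5 s: μ = 4π²r³/T² = 1.26604×10^8 km³/s².
The Hohmann ellipse has a_t = (r₁ + r₂)/2 = 4.3955×10^5 km.
The half-period of the transfer ellipse is t = π√(a_t³/μ) = 81365 s.
Target angular speed ω₂ = √(μ/r₂³) = 1.5844×10^-5 rad/s.
Angle swept by the target during transfer: ω₂·t = 1.2891 rad = 73.86°.
The magnetospheric explorer traverses 180° on the transfer ellipse, so the target must lead by 180° − 73.86° = 106°.

φ = 106°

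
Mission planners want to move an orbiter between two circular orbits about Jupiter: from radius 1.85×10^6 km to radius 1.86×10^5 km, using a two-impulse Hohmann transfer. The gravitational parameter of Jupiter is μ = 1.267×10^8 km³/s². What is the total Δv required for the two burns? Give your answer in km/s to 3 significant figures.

Δv = 13.8 km/s

Transfer-ellipse semi-major axis a_t = (r₁ + r₂)/2 = (1.850×10^6 + 1.860×10^5)/2 = 1.018×10^6 km.
Circular speed at r₁: v₁ = √(μ/r₁) = √(1.267×10^8/1.850×10^6) = 8.2757 km/s.
Transfer-orbit speed at r₁ (vis-viva): v_a = √[μ(2/r₁ − 1/a_t)] = 3.5374 km/s.
First burn Δv₁ = |v_a − v₁| = 4.738 km/s.
Circular speed at r₂: v₂ = √(μ/r₂) = 26.0995 km/s.
Transfer-orbit speed at r₂: v_p = √[μ(2/r₂ − 1/a_t)] = 35.1839 km/s.
Second burn Δv₂ = |v₂ − v_p| = 9.084 km/s.
Total Δv = Δv₁ + Δv₂ = 13.82 km/s.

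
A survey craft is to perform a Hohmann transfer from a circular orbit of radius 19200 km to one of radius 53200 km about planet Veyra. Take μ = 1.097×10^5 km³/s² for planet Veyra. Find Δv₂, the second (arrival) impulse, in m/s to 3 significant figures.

The Hohmann ellipse has a_t = (r₁ + r₂)/2 = 36200 km.
Circular speed at r = 53200 km: v_c = √(μ/r) = 1.4360 km/s.
Vis-viva on the transfer ellipse at r = 53200 km gives v_t = √[μ(2/r − 1/a_t)] = 1.0458 km/s.
Δv₂ = |v_t − v_c| = |1.0458 − 1.4360| = 0.3902 km/s.

Δv₂ = 390 m/s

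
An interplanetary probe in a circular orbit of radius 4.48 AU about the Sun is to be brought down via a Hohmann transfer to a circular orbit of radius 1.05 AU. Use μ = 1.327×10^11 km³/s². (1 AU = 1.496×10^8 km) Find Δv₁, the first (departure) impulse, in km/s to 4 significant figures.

Δv₁ = 5.400 km/s

In km: r₁ = 4.48 × 1.496×10^8 = 6.70208×10^8 km; r₂ = 1.05 × 1.496×10^8 = 1.5708×10^8 km.
The Hohmann ellipse has a_t = (r₁ + r₂)/2 = 4.13644×10^8 km.
On the circular orbit at r = 6.70208×10^8 km, v_c = √(μ/r) = 14.071 km/s.
Transfer-orbit speed at the same r (vis-viva, a = a_t): v_t = √[μ(2/r − 1/a_t)] = 8.6712 km/s.
Δv₁ = |v_t − v_c| = |8.6712 − 14.071| = 5.400 km/s.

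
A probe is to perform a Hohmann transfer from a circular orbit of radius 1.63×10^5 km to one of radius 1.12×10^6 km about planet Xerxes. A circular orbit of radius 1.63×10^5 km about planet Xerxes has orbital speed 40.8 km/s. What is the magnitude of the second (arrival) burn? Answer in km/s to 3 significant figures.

From the circular-orbit relation v² = μ/r at r = 1.63×10^5 km: μ = v²r = (40.8)² × 1.63×10^5 = 2.71336×10^8 km³/s².
The Hohmann ellipse has a_t = (r₁ + r₂)/2 = 6.415×10^5 km.
On the circular orbit at r = 1.120×10^6 km, v_c = √(μ/r) = 15.565 km/s.
Vis-viva on the transfer ellipse at r = 1.120×10^6 km gives v_t = √[μ(2/r − 1/a_t)] = 7.8459 km/s.
Δv₂ = |v_t − v_c| = |7.8459 − 15.565| = 7.719 km/s.

Δv₂ = 7.72 km/s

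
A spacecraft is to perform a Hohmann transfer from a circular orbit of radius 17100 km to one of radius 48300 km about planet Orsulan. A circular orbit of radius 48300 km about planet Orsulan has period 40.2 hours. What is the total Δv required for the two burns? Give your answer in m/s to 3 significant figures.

Δv = 1340 m/s

From Kepler's third law T² = 4π²r³/μ at r = 48300 km, T = 40.2 hours = 40.2 × 3600 s = 1.4472×10^5 s: μ = 4π²r³/T² = 2.12395×10^5 km³/s².
Transfer-ellipse semi-major axis a_t = (r₁ + r₂)/2 = (17100 + 48300)/2 = 32700 km.
Circular speed at r₁: v₁ = √(μ/r₁) = √(2.12395×10^5/17100) = 3.52431 km/s.
On the transfer ellipse at r₁, vis-viva equation gives v_p = √[μ(2/r₁ − 1/a_t)] = 4.28325 km/s.
First burn Δv₁ = |v_p − v₁| = 0.75894 km/s.
Circular speed at r₂: v₂ = √(μ/r₂) = 2.09700 km/s.
Transfer-orbit speed at r₂: v_a = √[μ(2/r₂ − 1/a_t)] = 1.51643 km/s.
Second burn Δv₂ = |v₂ − v_a| = 0.58057 km/s.
Total Δv = Δv₁ + Δv₂ = 1.340 km/s.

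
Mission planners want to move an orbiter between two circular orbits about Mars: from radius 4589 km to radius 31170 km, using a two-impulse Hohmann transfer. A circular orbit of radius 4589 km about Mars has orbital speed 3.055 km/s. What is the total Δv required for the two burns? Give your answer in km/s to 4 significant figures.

From the circular-orbit relation v² = μ/r at r = 4589 km: μ = v²r = (3.055)² × 4589 = 42829.3 km³/s².
Semi-major axis of the transfer orbit: a_t = (4589 + 31170)/2 = 17879.5 km.
At r₁ the circular-orbit speed is v₁ = √(μ/r₁) = 3.0550 km/s.
On the transfer ellipse at r₁, v² = μ(2/r − 1/a) gives v_p = √[μ(2/r₁ − 1/a_t)] = 4.0337 km/s.
First burn Δv₁ = |v_p − v₁| = 0.9787 km/s.
At r₂, v₂ = √(μ/r₂) = 1.1722 km/s.
Transfer-orbit speed at r₂: v_a = √[μ(2/r₂ − 1/a_t)] = 0.59386 km/s.
Second burn Δv₂ = |v₂ − v_a| = 0.5783 km/s.
Total Δv = Δv₁ + Δv₂ = 1.557 km/s.

Δv = 1.557 km/s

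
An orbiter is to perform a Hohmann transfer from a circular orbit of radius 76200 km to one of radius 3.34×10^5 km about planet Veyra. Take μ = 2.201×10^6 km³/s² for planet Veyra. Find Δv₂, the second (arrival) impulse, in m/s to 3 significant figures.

Δv₂ = 1000 m/s

Semi-major axis of the transfer orbit: a_t = (76200 + 3.340×10^5)/2 = 2.051×10^5 km.
On the circular orbit at r = 3.340×10^5 km, v_c = √(μ/r) = 2.567 km/s.
Vis-viva on the transfer ellipse at r = 3.340×10^5 km gives v_t = √[μ(2/r − 1/a_t)] = 1.565 km/s.
Δv₂ = |v_t − v_c| = |1.565 − 2.567| = 1.002 km/s.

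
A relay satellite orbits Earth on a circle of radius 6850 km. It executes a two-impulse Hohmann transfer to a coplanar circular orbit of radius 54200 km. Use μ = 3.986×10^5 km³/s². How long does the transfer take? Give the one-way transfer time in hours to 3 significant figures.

t = 7.37 hours

Semi-major axis of the transfer orbit: a_t = (6850 + 54200)/2 = 30525 km.
By Kepler's third law the transfer-orbit period is T = 2π√(a_t³/μ), so t = T/2 = 26540 s.
Converting: 26540 s ÷ 3600 s/hour = 7.37 hours.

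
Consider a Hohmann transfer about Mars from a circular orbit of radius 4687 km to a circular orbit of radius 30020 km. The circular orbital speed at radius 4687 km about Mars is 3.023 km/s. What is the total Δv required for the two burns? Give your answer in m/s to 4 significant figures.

Δv = 1527 m/s

From the circular-orbit relation v² = μ/r at r = 4687 km: μ = v²r = (3.023)² × 4687 = 42832.3 km³/s².
Transfer-ellipse semi-major axis a_t = (r₁ + r₂)/2 = (4687 + 30020)/2 = 17353.5 km.
Circular speed at r₁: v₁ = √(μ/r₁) = √(42832.3/4687) = 3.023 km/s.
On the transfer ellipse at r₁, vis-viva gives v_p = √[μ(2/r₁ − 1/a_t)] = 3.976 km/s.
First burn Δv₁ = |v_p − v₁| = 0.9530 km/s.
At r₂, v₂ = √(μ/r₂) = 1.1945 km/s.
Transfer-orbit speed at r₂: v_a = √[μ(2/r₂ − 1/a_t)] = 0.62077 km/s.
Second burn Δv₂ = |v₂ − v_a| = 0.5737 km/s.
Total Δv = Δv₁ + Δv₂ = 1.527 km/s.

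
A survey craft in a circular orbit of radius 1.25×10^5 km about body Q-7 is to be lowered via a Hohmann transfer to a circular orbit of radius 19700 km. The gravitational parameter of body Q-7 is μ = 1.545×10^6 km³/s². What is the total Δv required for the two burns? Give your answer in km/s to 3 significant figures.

Δv = 4.47 km/s

Transfer-ellipse semi-major axis a_t = (r₁ + r₂)/2 = (1.250×10^5 + 19700)/2 = 72350 km.
At r₁ the circular-orbit speed is v₁ = √(μ/r₁) = 3.516 km/s.
Transfer-orbit speed at r₁ (vis-viva equation): v_a = √[μ(2/r₁ − 1/a_t)] = 1.835 km/s.
First burn Δv₁ = |v_a − v₁| = 1.681 km/s.
At r₂, v₂ = √(μ/r₂) = 8.85587 km/s.
Transfer-orbit speed at r₂: v_p = √[μ(2/r₂ − 1/a_t)] = 11.6404 km/s.
Second burn Δv₂ = |v₂ − v_p| = 2.785 km/s.
Total Δv = Δv₁ + Δv₂ = 4.466 km/s.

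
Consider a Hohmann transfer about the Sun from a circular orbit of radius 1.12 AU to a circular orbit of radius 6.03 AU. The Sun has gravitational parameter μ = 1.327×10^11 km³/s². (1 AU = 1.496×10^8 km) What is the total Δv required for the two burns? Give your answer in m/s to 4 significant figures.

Δv = 13750 m/s

In km: r₁ = 1.12 × 1.496×10^8 = 1.67552×10^8 km; r₂ = 6.03 × 1.496×10^8 = 9.02088×10^8 km.
Semi-major axis of the transfer orbit: a_t = (1.67552×10^8 + 9.02088×10^8)/2 = 5.3482×10^8 km.
At r₁ the circular-orbit speed is v₁ = √(μ/r₁) = 28.142 km/s.
On the transfer ellipse at r₁, v² = μ(2/r − 1/a) gives v_p = √[μ(2/r₁ − 1/a_t)] = 36.549 km/s.
First burn Δv₁ = |v_p − v₁| = 8.407 km/s.
Circular speed at r₂: v₂ = √(μ/r₂) = 12.129 km/s.
Transfer-orbit speed at r₂: v_a = √[μ(2/r₂ − 1/a_t)] = 6.7886 km/s.
Second burn Δv₂ = |v₂ − v_a| = 5.340 km/s.
Δv = Δv₁ + Δv₂ = 8.407 + 5.340 = 13.75 km/s.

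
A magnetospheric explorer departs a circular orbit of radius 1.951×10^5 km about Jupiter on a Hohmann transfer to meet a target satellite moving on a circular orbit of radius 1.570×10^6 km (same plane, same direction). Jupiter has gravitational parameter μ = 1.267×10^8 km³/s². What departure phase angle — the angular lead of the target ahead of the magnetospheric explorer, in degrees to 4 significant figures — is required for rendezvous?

φ = 104.1°

Transfer-ellipse semi-major axis a_t = (r₁ + r₂)/2 = (1.951×10^5 + 1.570×10^6)/2 = 8.8255×10^5 km.
Transfer time t = π√(a_t³/μ) = 2.314×10^5 s.
The target's mean motion on its circular orbit is ω₂ = √(μ/r₂³) = 5.722×10^-6 rad/s.
Angle swept by the target during transfer: ω₂·t = 1.324 rad = 75.86°.
The magnetospheric explorer traverses 180° on the transfer ellipse, so the target must lead by 180° − 75.86° = 104.1°.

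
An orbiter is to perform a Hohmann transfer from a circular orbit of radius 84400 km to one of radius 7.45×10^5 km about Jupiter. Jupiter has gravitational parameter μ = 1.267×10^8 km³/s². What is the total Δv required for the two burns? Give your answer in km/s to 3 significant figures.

Semi-major axis of the transfer orbit: a_t = (84400 + 7.450×10^5)/2 = 4.147×10^5 km.
At r₁ the circular-orbit speed is v₁ = √(μ/r₁) = 38.745 km/s.
On the transfer ellipse at r₁, vis-viva gives v_p = √[μ(2/r₁ − 1/a_t)] = 51.931 km/s.
First burn Δv₁ = |v_p − v₁| = 13.186 km/s.
At r₂, v₂ = √(μ/r₂) = 13.041 km/s.
Transfer-orbit speed at r₂: v_a = √[μ(2/r₂ − 1/a_t)] = 5.8832 km/s.
Second burn Δv₂ = |v₂ − v_a| = 7.1578 km/s.
Δv = Δv₁ + Δv₂ = 13.186 + 7.1578 = 20.34 km/s.

Δv = 20.3 km/s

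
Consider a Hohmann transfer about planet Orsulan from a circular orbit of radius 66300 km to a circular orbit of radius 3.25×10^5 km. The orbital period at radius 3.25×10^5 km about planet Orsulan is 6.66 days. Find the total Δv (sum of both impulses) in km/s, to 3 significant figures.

From Kepler's third law T² = 4π²r³/μ at r = 3.25×10^5 km, T = 6.66 days = 6.66 × 86400 s = 5.75424×10^5 s: μ = 4π²r³/T² = 4.09293×10^6 km³/s².
The Hohmann ellipse has a_t = (r₁ + r₂)/2 = 1.9565×10^5 km.
Circular speed at r₁: v₁ = √(μ/r₁) = √(4.09293×10^6/66300) = 7.857062 km/s.
On the transfer ellipse at r₁, vis-viva gives v_p = √[μ(2/r₁ − 1/a_t)] = 10.12656 km/s.
First burn Δv₁ = |v_p − v₁| = 2.269 km/s.
At r₂, v₂ = √(μ/r₂) = 3.549 km/s.
Transfer-orbit speed at r₂: v_a = √[μ(2/r₂ − 1/a_t)] = 2.066 km/s.
Second burn Δv₂ = |v₂ − v_a| = 1.483 km/s.
Total Δv = Δv₁ + Δv₂ = 3.752 km/s.

Δv = 3.75 km/s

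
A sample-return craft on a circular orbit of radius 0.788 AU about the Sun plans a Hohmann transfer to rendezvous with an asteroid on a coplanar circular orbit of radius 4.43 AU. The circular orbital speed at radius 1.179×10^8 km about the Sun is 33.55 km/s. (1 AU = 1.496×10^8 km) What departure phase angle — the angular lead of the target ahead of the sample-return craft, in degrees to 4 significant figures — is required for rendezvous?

φ = 98.65°

From the circular-orbit relation v² = μ/r at r = 1.179×10^8 km: μ = v²r = (33.55)² × 1.179×10^8 = 1.32709×10^11 km³/s².
In km: r₁ = 0.788 × 1.496×10^8 = 1.178848×10^8 km; r₂ = 4.43 × 1.496×10^8 = 6.62728×10^8 km.
The Hohmann ellipse has a_t = (r₁ + r₂)/2 = 3.903064×10^8 km.
The half-period of the transfer ellipse is t = π√(a_t³/μ) = 6.6498×10^7 s.
Target angular speed ω₂ = √(μ/r₂³) = 2.1352×10^-8 rad/s.
Angle swept by the target during transfer: ω₂·t = 1.4199 rad = 81.35°.
Arrival is 180° from departure on the ellipse, so φ = 180° − 81.35° = 98.65°.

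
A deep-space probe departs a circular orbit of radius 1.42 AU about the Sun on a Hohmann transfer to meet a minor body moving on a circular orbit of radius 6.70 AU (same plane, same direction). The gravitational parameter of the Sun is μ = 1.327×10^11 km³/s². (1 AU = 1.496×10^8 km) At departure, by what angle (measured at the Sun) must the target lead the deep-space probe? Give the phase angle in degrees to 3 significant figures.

In km: r₁ = 1.42 × 1.496×10^8 = 2.12432×10^8 km; r₂ = 6.70 × 1.496×10^8 = 1.00232×10^9 km.
The Hohmann ellipse has a_t = (r₁ + r₂)/2 = 6.07376×10^8 km.
The half-period of the transfer ellipse is t = π√(a_t³/μ) = 1.291×10^8 s.
Target angular speed ω₂ = √(μ/r₂³) = 1.148×10^-8 rad/s.
Angle swept by the target during transfer: ω₂·t = 1.482 rad = 84.91°.
Arrival is 180° from departure on the ellipse, so φ = 180° − 84.91° = 95.1°.

φ = 95.1°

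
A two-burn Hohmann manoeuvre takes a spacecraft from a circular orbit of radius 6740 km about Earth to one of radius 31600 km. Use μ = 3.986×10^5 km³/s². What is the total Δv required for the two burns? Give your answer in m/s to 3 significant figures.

Transfer-ellipse semi-major axis a_t = (r₁ + r₂)/2 = (6740 + 31600)/2 = 19170 km.
At r₁ the circular-orbit speed is v₁ = √(μ/r₁) = 7.6902 km/s.
Transfer-orbit speed at r₁ (v² = μ(2/r − 1/a)): v_p = √[μ(2/r₁ − 1/a_t)] = 9.8735 km/s.
First burn Δv₁ = |v_p − v₁| = 2.183 km/s.
At r₂, v₂ = √(μ/r₂) = 3.552 km/s.
Transfer-orbit speed at r₂: v_a = √[μ(2/r₂ − 1/a_t)] = 2.106 km/s.
Second burn Δv₂ = |v₂ − v_a| = 1.446 km/s.
Total Δv = Δv₁ + Δv₂ = 3.629 km/s.

Δv = 3630 m/s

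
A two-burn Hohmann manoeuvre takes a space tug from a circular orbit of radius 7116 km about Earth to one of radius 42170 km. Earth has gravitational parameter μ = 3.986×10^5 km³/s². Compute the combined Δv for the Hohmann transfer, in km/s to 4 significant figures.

Δv = 3.729 km/s

Semi-major axis of the transfer orbit: a_t = (7116 + 42170)/2 = 24643 km.
At r₁ the circular-orbit speed is v₁ = √(μ/r₁) = 7.48429 km/s.
Transfer-orbit speed at r₁ (v² = μ(2/r − 1/a)): v_p = √[μ(2/r₁ − 1/a_t)] = 9.79052 km/s.
First burn Δv₁ = |v_p − v₁| = 2.30623 km/s.
At r₂, v₂ = √(μ/r₂) = 3.07445 km/s.
Transfer-orbit speed at r₂: v_a = √[μ(2/r₂ − 1/a_t)] = 1.65211 km/s.
Second burn Δv₂ = |v₂ − v_a| = 1.42234 km/s.
Total Δv = Δv₁ + Δv₂ = 3.729 km/s.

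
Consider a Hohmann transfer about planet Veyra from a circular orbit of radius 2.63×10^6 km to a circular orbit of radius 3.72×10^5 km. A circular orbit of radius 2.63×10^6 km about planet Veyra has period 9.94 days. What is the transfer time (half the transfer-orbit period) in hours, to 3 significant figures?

t = 51.4 hours

From Kepler's third law T² = 4π²r³/μ at r = 2.63×10^6 km, T = 9.94 days = 9.94 × 86400 s = 8.58816×10^5 s: μ = 4π²r³/T² = 9.73703×10^8 km³/s².
Transfer-ellipse semi-major axis a_t = (r₁ + r₂)/2 = (2.630×10^6 + 3.720×10^5)/2 = 1.501×10^6 km.
Transfer time t = π√(a_t³/μ) = π√((1.501×10^6)³ / 9.73703×10^8) = 1.851×10^5 s.
Converting: 1.851×10^5 s ÷ 3600 s/hour = 51.4 hours.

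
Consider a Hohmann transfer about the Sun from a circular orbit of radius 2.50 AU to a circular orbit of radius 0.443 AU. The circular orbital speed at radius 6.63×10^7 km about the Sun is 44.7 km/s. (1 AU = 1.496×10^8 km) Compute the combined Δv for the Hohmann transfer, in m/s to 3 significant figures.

From the circular-orbit relation v² = μ/r at r = 6.63×10^7 km: μ = v²r = (44.7)² × 6.63×10^7 = 1.32473×10^11 km³/s².
In km: r₁ = 2.50 × 1.496×10^8 = 3.740×10^8 km; r₂ = 0.443 × 1.496×10^8 = 6.62728×10^7 km.
Transfer-ellipse semi-major axis a_t = (r₁ + r₂)/2 = (3.740×10^8 + 6.62728×10^7)/2 = 2.201364×10^8 km.
At r₁ the circular-orbit speed is v₁ = √(μ/r₁) = 18.820 km/s.
On the transfer ellipse at r₁, vis-viva gives v_a = √[μ(2/r₁ − 1/a_t)] = 10.326 km/s.
First burn Δv₁ = |v_a − v₁| = 8.494 km/s.
Circular speed at r₂: v₂ = √(μ/r₂) = 44.71 km/s.
Transfer-orbit speed at r₂: v_p = √[μ(2/r₂ − 1/a_t)] = 58.28 km/s.
Second burn Δv₂ = |v₂ − v_p| = 13.57 km/s.
Δv = Δv₁ + Δv₂ = 8.494 + 13.57 = 22.06 km/s.

Δv = 22100 m/s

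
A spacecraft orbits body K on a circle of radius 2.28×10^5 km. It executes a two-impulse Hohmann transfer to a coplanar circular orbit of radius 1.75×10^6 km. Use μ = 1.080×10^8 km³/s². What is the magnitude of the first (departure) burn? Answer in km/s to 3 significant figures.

Δv₁ = 7.19 km/s

Semi-major axis of the transfer orbit: a_t = (2.280×10^5 + 1.750×10^6)/2 = 9.890×10^5 km.
Circular speed at r = 2.280×10^5 km: v_c = √(μ/r) = 21.764 km/s.
Transfer-orbit speed at the same r (vis-viva, a = a_t): v_t = √[μ(2/r − 1/a_t)] = 28.951 km/s.
Δv₁ = |v_t − v_c| = |28.951 − 21.764| = 7.187 km/s.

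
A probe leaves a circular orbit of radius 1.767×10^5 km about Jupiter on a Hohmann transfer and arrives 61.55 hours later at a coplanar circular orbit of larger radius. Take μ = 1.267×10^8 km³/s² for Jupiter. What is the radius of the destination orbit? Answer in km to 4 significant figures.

r₂ = 1.538×10^6 km

Transfer time t = 61.55 hours = 2.2158×10^5 s, and t = π√(a_t³/μ).
So a_t = (μ t²/π²)^(1/3) = (1.267×10^8 × (2.2158×10^5)² / π²)^(1/3) = 8.5739×10^5 km.
Since a_t = (r₁ + r₂)/2, r₂ = 2a_t − r₁ = 2×8.5739×10^5 − 1.767×10^5 = 1.53808×10^6 km.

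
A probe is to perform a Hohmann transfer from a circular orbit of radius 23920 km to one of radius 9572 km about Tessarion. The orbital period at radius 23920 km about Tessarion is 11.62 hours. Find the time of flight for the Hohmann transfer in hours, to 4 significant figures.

t = 3.403 hours

From Kepler's third law T² = 4π²r³/μ at r = 23920 km, T = 11.62 hours = 11.62 × 3600 s = 41832 s: μ = 4π²r³/T² = 3.08764×10^5 km³/s².
Semi-major axis of the transfer orbit: a_t = (23920 + 9572)/2 = 16746 km.
Half the transfer-orbit period gives t = π√(a_t³/μ) = 12250 s.
Converting: 12250 s ÷ 3600 s/hour = 3.403 hours.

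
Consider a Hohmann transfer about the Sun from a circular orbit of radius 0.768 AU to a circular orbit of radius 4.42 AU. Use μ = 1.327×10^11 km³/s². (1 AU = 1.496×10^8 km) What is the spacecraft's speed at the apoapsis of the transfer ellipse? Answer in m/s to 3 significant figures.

v = 7710 m/s

In km: r₁ = 0.768 × 1.496×10^8 = 1.148928×10^8 km; r₂ = 4.42 × 1.496×10^8 = 6.61232×10^8 km.
Semi-major axis of the transfer orbit: a_t = (1.148928×10^8 + 6.61232×10^8)/2 = 3.880624×10^8 km.
The apoapsis of the transfer ellipse is at r = 6.61232×10^8 km.
From the vis-viva equation, v = √[μ(2/r − 1/a_t)] = 7.708 km/s.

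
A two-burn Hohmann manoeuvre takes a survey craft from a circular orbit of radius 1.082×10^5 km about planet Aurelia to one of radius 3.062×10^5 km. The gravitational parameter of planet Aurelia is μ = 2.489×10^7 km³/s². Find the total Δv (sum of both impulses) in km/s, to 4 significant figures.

Δv = 5.771 km/s

Semi-major axis of the transfer orbit: a_t = (1.082×10^5 + 3.062×10^5)/2 = 2.072×10^5 km.
At r₁ the circular-orbit speed is v₁ = √(μ/r₁) = 15.1670 km/s.
On the transfer ellipse at r₁, vis-viva equation gives v_p = √[μ(2/r₁ − 1/a_t)] = 18.4377 km/s.
First burn Δv₁ = |v_p − v₁| = 3.2707 km/s.
Circular speed at r₂: v₂ = √(μ/r₂) = 9.0159 km/s.
Transfer-orbit speed at r₂: v_a = √[μ(2/r₂ − 1/a_t)] = 6.5152 km/s.
Second burn Δv₂ = |v₂ − v_a| = 2.5007 km/s.
Total Δv = Δv₁ + Δv₂ = 5.771 km/s.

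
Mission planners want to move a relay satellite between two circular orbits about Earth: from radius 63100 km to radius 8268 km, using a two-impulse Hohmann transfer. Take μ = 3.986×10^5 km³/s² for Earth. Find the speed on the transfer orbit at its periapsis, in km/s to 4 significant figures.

v = 9.233 km/s

Semi-major axis of the transfer orbit: a_t = (63100 + 8268)/2 = 35684 km.
At periapsis, r = 8268 km.
From the vis-viva equation, v = √[μ(2/r − 1/a_t)] = 9.233 km/s.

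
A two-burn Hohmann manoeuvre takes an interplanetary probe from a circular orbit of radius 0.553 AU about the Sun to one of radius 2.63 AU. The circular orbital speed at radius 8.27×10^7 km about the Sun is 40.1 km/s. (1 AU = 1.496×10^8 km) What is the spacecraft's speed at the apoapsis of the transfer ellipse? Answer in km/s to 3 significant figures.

v = 10.8 km/s

From the circular-orbit relation v² = μ/r at r = 8.27×10^7 km: μ = v²r = (40.1)² × 8.27×10^7 = 1.32982×10^11 km³/s².
In km: r₁ = 0.553 × 1.496×10^8 = 8.27288×10^7 km; r₂ = 2.63 × 1.496×10^8 = 3.93448×10^8 km.
Transfer-ellipse semi-major axis a_t = (r₁ + r₂)/2 = (8.27288×10^7 + 3.93448×10^8)/2 = 2.380884×10^8 km.
At apoapsis, r = 3.93448×10^8 km.
Applying v² = μ(2/r − 1/a_t): v = 10.84 km/s.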